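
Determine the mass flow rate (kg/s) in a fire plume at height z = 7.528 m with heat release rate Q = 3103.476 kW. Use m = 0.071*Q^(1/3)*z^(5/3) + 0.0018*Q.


Q^(1/3) = 14.586
z^(5/3) = 28.916
First term = 0.071 * 14.586 * 28.916 = 29.946
Second term = 0.0018 * 3103.476 = 5.5863
m = 35.532 kg/s

35.532 kg/s


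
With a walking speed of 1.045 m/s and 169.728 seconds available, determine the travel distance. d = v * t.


d = 1.045 * 169.728 = 177.37 m

177.37 m


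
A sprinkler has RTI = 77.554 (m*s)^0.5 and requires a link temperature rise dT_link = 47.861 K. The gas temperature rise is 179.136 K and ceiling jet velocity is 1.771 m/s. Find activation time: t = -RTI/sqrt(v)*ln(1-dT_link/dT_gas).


dT_link/dT_gas = 0.26718
ln(1 - 0.26718) = -0.31085
t = -77.554 / sqrt(1.771) * -0.31085 = 18.115 s

18.115 s


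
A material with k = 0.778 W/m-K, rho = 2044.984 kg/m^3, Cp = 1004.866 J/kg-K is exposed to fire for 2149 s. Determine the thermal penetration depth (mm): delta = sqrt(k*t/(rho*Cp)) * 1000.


alpha = 0.778 / (2044.984 * 1004.866) = 3.7860e-07 m^2/s
alpha * t = 0.00081361
delta = sqrt(0.00081361) * 1000 = 28.524 mm

28.524 mm


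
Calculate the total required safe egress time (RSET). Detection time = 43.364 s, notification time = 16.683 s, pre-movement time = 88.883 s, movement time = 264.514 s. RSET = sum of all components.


Total = 43.364 + 16.683 + 88.883 + 264.514 = 413.444 s

413.444 s


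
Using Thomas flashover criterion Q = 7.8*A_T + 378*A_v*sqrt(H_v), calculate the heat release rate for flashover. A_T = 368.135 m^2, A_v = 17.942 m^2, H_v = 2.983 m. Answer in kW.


7.8*A_T = 2871.453
sqrt(H_v) = 1.7271
378*A_v*sqrt(H_v) = 11714
Q = 2871.453 + 11714 = 14585 kW

14585 kW


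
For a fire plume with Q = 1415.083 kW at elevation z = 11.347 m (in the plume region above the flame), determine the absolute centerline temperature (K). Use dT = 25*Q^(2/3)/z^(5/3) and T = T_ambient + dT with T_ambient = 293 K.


Q^(2/3) = 126.04
z^(5/3) = 57.297
dT = 25 * 126.04 / 57.297 = 54.995 K
T = 293 + 54.995 = 348.00 K

348.00 K


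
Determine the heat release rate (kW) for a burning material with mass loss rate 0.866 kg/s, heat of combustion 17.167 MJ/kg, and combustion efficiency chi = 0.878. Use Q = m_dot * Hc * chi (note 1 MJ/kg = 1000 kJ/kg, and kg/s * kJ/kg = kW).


Hc = 17.167 MJ/kg = 17.167 * 1000 kJ/kg = 17167 kJ/kg
Q = 0.866 kg/s * 17167 kJ/kg * 0.878 = 13053 kW

13053 kW


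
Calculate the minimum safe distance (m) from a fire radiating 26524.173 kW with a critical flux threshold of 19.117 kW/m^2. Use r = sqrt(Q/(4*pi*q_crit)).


4*pi*q_crit = 240.23
Q/(4*pi*q_crit) = 110.41
r = sqrt(110.41) = 10.508 m

10.508 m


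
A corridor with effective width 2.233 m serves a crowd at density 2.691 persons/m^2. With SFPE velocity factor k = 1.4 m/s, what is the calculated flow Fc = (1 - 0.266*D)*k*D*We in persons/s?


1 - 0.266*D = 1 - 0.266*2.691 = 0.28419
Fs = 0.28419 * 1.4 * 2.691 = 1.0707 persons/(s*m)
Fc = 1.0707 * 2.233 = 2.3908 persons/s

2.3908 persons/s


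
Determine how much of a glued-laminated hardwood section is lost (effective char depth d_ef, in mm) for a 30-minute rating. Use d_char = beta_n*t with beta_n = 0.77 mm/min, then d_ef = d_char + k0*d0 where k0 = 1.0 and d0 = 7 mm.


d_char = 0.77 * 30 = 23.1 mm
d_ef = 23.1 + 1.0*7 = 30.1 mm

30.1 mm


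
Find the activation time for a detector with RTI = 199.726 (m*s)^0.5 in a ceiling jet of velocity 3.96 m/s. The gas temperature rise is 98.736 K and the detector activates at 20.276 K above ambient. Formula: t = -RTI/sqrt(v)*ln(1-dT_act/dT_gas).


dT_act/dT_gas = 0.20536
ln(1 - 0.20536) = -0.22986
t = -199.726 / sqrt(3.96) * -0.22986 = 23.070 s

23.070 s


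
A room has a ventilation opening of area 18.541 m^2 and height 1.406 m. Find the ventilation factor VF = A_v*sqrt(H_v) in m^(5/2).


sqrt(H_v) = 1.1857
VF = 18.541 * 1.1857 = 21.985 m^(5/2)

21.985 m^(5/2)


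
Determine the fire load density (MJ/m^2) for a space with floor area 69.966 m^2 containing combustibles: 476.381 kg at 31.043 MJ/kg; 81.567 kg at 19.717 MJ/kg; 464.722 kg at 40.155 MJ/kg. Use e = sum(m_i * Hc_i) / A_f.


Total energy = 476.381*31.043 + 81.567*19.717 + 464.722*40.155
= 14788.30 + 1608.257 + 18660.91
= 35057.46 MJ
e = 35057.46 / 69.966 = 501.06 MJ/m^2

501.06 MJ/m^2


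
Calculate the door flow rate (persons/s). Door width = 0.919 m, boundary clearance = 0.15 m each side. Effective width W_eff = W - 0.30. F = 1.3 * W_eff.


W_eff = 0.919 - 0.30 = 0.619 m
F = 1.3 * 0.619 = 0.80470 persons/s

0.80470 persons/s


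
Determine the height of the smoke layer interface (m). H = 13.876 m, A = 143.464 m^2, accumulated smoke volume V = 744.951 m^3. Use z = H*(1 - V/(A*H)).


V/(A*H) = 0.37421
1 - 0.37421 = 0.62579
z = 13.876 * 0.62579 = 8.6834 m

8.6834 m


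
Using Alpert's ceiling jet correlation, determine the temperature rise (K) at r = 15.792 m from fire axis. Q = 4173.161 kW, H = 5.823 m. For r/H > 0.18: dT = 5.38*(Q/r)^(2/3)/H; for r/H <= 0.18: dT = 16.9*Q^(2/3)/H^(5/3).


r/H = 15.792 / 5.823 = 2.7120
r/H > 0.18, so dT = 5.38*(Q/r)^(2/3)/H
Q/r = 264.26
(Q/r)^(2/3) = 41.180
dT = 5.38 * 41.180 / 5.823 = 38.047 K

38.047 K


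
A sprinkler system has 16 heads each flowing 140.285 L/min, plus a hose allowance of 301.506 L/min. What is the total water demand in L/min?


Sprinkler demand = 16 * 140.285 = 2244.56 L/min
Total = 2244.56 + 301.506 = 2546.066 L/min

2546.066 L/min


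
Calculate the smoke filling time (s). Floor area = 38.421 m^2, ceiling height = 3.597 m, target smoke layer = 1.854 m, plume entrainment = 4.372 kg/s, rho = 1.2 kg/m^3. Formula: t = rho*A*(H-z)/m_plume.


H - z = 1.743 m
t = 1.2 * 38.421 * 1.743 / 4.372 = 18.381 s

18.381 s


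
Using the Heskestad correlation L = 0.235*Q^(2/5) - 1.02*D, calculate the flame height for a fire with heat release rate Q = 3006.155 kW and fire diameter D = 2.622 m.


Q^(2/5) = 24.615
0.235 * Q^(2/5) = 5.7846
1.02 * D = 2.6744
L = 3.1101 m

3.1101 m


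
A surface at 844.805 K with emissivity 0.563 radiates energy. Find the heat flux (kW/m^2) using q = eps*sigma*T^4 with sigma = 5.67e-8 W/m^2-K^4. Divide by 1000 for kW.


T^4 = 5.0936e+11
q = 0.563 * 5.67e-8 * 5.0936e+11 / 1000 = 16.260 kW/m^2

16.260 kW/m^2


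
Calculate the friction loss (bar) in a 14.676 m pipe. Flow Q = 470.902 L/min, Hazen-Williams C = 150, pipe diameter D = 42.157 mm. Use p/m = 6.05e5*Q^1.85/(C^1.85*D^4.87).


Q^1.85 = 88089
C^1.85 = 10611
D^4.87 = 8.1868e+07
p/m = 0.061347 bar/m
p_total = 0.061347 * 14.676 = 0.90033 bar

0.90033 bar


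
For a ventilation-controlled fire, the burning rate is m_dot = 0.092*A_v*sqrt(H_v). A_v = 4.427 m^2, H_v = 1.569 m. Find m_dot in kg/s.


sqrt(H_v) = 1.2526
m_dot = 0.092 * 4.427 * 1.2526 = 0.51016 kg/s

0.51016 kg/s


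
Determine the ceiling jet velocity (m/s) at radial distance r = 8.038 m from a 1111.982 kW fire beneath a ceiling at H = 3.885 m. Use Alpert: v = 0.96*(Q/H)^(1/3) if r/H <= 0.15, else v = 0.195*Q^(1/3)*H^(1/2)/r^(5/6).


r/H = 8.038 / 3.885 = 2.0690
r/H > 0.15, so v = 0.195*Q^(1/3)*H^(1/2)/r^(5/6)
Q^(1/3) = 10.360
H^(1/2) = 1.9710
r^(5/6) = 5.6792
v = 0.195 * 10.360 * 1.9710 / 5.6792 = 0.70114 m/s

0.70114 m/s


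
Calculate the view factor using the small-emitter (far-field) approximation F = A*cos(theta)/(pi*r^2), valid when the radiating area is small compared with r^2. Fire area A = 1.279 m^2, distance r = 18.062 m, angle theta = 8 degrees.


cos(8 deg) = 0.99027
pi*r^2 = 1024.9
F = 1.279 * 0.99027 / 1024.9 = 0.0012358

0.0012358


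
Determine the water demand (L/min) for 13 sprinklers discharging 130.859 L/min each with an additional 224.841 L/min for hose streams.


Sprinkler demand = 13 * 130.859 = 1701.167 L/min
Total = 1701.167 + 224.841 = 1926.008 L/min

1926.008 L/min


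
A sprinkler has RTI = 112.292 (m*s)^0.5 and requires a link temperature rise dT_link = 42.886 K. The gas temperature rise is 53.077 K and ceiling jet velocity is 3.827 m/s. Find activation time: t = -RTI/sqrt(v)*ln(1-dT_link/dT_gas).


dT_link/dT_gas = 0.80800
ln(1 - 0.80800) = -1.6502
t = -112.292 / sqrt(3.827) * -1.6502 = 94.725 s

94.725 s


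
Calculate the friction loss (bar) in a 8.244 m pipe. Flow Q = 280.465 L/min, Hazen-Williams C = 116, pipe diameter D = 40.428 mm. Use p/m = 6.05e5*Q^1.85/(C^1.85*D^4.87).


Q^1.85 = 33773
C^1.85 = 6595.5
D^4.87 = 6.6764e+07
p/m = 0.046402 bar/m
p_total = 0.046402 * 8.244 = 0.38254 bar

0.38254 bar


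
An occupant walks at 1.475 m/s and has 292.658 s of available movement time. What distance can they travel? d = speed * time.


d = 1.475 * 292.658 = 431.67 m

431.67 m


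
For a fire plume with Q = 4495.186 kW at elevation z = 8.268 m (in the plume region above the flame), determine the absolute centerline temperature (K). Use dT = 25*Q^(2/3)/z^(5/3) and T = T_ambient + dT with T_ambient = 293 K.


Q^(2/3) = 272.37
z^(5/3) = 33.807
dT = 25 * 272.37 / 33.807 = 201.42 K
T = 293 + 201.42 = 494.42 K

494.42 K


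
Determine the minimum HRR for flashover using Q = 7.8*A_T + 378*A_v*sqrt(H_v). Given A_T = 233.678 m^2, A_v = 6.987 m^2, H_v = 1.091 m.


7.8*A_T = 1822.7
sqrt(H_v) = 1.0445
378*A_v*sqrt(H_v) = 2758.6
Q = 1822.7 + 2758.6 = 4581.3 kW

4581.3 kW


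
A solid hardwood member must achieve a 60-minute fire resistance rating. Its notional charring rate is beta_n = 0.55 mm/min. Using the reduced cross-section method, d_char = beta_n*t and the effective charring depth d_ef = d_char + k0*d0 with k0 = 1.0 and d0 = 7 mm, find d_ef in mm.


d_char = 0.55 * 60 = 33 mm
d_ef = 33 + 1.0*7 = 40 mm

40 mm


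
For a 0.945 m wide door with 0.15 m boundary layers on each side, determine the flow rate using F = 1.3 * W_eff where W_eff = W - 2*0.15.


W_eff = 0.945 - 0.30 = 0.645 m
F = 1.3 * 0.645 = 0.83850 persons/s

0.83850 persons/s


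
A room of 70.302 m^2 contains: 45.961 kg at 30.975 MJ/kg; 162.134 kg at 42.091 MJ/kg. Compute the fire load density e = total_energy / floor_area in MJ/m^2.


Total energy = 45.961*30.975 + 162.134*42.091
= 1423.642 + 6824.382
= 8248.024 MJ
e = 8248.024 / 70.302 = 117.32 MJ/m^2

117.32 MJ/m^2


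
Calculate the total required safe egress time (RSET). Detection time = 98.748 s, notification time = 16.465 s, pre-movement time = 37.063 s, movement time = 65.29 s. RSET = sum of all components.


Total = 98.748 + 16.465 + 37.063 + 65.29 = 217.566 s

217.566 s


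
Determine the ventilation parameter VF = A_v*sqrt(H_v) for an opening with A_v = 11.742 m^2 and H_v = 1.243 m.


sqrt(H_v) = 1.1149
VF = 11.742 * 1.1149 = 13.091 m^(5/2)

13.091 m^(5/2)


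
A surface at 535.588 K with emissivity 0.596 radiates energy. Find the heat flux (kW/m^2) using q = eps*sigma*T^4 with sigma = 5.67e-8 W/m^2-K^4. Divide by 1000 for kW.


T^4 = 8.2286e+10
q = 0.596 * 5.67e-8 * 8.2286e+10 / 1000 = 2.7807 kW/m^2

2.7807 kW/m^2


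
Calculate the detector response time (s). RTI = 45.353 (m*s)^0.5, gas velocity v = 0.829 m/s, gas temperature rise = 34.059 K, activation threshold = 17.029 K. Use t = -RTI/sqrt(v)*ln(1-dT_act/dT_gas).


dT_act/dT_gas = 0.49999
ln(1 - 0.49999) = -0.69312
t = -45.353 / sqrt(0.829) * -0.69312 = 34.525 s

34.525 s


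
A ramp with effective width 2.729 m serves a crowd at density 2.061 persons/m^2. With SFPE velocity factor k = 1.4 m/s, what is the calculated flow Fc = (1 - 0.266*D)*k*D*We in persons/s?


1 - 0.266*D = 1 - 0.266*2.061 = 0.45177
Fs = 0.45177 * 1.4 * 2.061 = 1.3035 persons/(s*m)
Fc = 1.3035 * 2.729 = 3.5574 persons/s

3.5574 persons/s


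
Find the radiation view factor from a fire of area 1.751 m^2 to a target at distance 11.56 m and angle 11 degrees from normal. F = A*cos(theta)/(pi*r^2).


cos(11 deg) = 0.98163
pi*r^2 = 419.82
F = 1.751 * 0.98163 / 419.82 = 0.0040942

0.0040942


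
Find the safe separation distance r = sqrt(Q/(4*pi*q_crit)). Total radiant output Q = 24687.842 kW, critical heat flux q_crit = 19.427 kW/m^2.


4*pi*q_crit = 244.13
Q/(4*pi*q_crit) = 101.13
r = sqrt(101.13) = 10.056 m

10.056 m


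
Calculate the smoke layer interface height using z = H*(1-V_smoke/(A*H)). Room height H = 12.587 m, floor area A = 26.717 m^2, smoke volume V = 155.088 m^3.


V/(A*H) = 0.46118
1 - 0.46118 = 0.53882
z = 12.587 * 0.53882 = 6.7822 m

6.7822 m


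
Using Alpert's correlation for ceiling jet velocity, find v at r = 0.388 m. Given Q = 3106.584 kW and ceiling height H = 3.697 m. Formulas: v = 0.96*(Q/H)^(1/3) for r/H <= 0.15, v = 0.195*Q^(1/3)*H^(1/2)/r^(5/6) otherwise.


r/H = 0.388 / 3.697 = 0.10495
r/H <= 0.15, so v = 0.96*(Q/H)^(1/3)
Q/H = 840.30
(Q/H)^(1/3) = 9.4365
v = 0.96 * 9.4365 = 9.0590 m/s

9.0590 m/s


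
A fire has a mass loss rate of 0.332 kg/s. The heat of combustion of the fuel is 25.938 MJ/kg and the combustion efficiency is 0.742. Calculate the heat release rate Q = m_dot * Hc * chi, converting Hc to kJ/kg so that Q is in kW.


Hc = 25.938 MJ/kg = 25.938 * 1000 kJ/kg = 25938 kJ/kg
Q = 0.332 kg/s * 25938 kJ/kg * 0.742 = 6389.7 kW

6389.7 kW


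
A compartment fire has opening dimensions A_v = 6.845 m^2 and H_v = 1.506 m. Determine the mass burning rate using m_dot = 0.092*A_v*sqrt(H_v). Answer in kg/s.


sqrt(H_v) = 1.2272
m_dot = 0.092 * 6.845 * 1.2272 = 0.77281 kg/s

0.77281 kg/s


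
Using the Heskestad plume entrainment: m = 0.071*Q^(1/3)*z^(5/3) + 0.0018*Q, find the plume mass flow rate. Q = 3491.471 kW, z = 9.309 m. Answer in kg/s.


Q^(1/3) = 15.171
z^(5/3) = 41.194
First term = 0.071 * 15.171 * 41.194 = 44.371
Second term = 0.0018 * 3491.471 = 6.2846
m = 50.656 kg/s

50.656 kg/s


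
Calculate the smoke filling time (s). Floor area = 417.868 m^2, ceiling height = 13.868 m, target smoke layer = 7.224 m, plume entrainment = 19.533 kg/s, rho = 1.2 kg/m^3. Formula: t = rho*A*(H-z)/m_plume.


H - z = 6.644 m
t = 1.2 * 417.868 * 6.644 / 19.533 = 170.56 s

170.56 s


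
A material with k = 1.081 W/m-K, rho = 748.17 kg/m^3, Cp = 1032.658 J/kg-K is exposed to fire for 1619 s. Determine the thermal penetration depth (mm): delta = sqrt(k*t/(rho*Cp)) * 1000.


alpha = 1.081 / (748.17 * 1032.658) = 1.3992e-06 m^2/s
alpha * t = 0.0022652
delta = sqrt(0.0022652) * 1000 = 47.595 mm

47.595 mm


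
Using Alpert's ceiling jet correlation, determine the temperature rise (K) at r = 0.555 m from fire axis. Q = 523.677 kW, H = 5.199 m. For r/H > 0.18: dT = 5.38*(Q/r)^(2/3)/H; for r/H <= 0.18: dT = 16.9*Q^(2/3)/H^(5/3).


r/H = 0.555 / 5.199 = 0.10675
r/H <= 0.18, so dT = 16.9*Q^(2/3)/H^(5/3)
Q^(2/3) = 64.969
H^(5/3) = 15.603
dT = 16.9 * 64.969 / 15.603 = 70.371 K

70.371 K


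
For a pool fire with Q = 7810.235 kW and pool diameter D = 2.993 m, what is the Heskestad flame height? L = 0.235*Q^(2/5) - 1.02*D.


Q^(2/5) = 36.063
0.235 * Q^(2/5) = 8.4749
1.02 * D = 3.0529
L = 5.4220 m

5.4220 m


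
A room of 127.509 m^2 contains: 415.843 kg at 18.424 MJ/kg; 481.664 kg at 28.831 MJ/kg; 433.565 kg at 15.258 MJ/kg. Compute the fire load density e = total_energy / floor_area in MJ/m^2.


Total energy = 415.843*18.424 + 481.664*28.831 + 433.565*15.258
= 7661.491 + 13886.85 + 6615.335
= 28163.68 MJ
e = 28163.68 / 127.509 = 220.88 MJ/m^2

220.88 MJ/m^2


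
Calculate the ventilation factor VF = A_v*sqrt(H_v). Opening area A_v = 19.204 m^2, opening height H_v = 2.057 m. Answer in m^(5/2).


sqrt(H_v) = 1.4342
VF = 19.204 * 1.4342 = 27.543 m^(5/2)

27.543 m^(5/2)


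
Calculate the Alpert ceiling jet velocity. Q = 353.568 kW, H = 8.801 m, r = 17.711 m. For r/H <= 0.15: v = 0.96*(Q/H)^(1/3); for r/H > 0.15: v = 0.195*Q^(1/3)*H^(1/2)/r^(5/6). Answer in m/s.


r/H = 17.711 / 8.801 = 2.0124
r/H > 0.15, so v = 0.195*Q^(1/3)*H^(1/2)/r^(5/6)
Q^(1/3) = 7.0712
H^(1/2) = 2.9666
r^(5/6) = 10.970
v = 0.195 * 7.0712 * 2.9666 / 10.970 = 0.37290 m/s

0.37290 m/s


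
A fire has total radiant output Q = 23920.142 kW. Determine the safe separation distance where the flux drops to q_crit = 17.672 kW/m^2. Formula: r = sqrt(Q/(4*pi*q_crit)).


4*pi*q_crit = 222.07
Q/(4*pi*q_crit) = 107.71
r = sqrt(107.71) = 10.378 m

10.378 m


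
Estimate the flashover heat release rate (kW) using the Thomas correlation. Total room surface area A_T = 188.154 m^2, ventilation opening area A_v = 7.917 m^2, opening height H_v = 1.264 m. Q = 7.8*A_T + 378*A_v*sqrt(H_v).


7.8*A_T = 1467.6
sqrt(H_v) = 1.1243
378*A_v*sqrt(H_v) = 3364.5
Q = 1467.6 + 3364.5 = 4832.1 kW

4832.1 kW


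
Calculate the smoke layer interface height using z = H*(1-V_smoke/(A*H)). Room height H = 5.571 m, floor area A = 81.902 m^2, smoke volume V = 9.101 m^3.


V/(A*H) = 0.019946
1 - 0.019946 = 0.98005
z = 5.571 * 0.98005 = 5.4599 m

5.4599 m


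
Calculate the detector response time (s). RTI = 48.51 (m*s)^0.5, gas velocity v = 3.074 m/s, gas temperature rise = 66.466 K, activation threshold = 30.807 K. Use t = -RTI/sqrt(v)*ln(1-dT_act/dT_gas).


dT_act/dT_gas = 0.46350
ln(1 - 0.46350) = -0.62269
t = -48.51 / sqrt(3.074) * -0.62269 = 17.229 s

17.229 s


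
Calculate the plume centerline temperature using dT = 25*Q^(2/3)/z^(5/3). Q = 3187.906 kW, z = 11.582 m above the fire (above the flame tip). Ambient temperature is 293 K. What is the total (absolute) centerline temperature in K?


Q^(2/3) = 216.61
z^(5/3) = 59.289
dT = 25 * 216.61 / 59.289 = 91.335 K
T = 293 + 91.335 = 384.34 K

384.34 K


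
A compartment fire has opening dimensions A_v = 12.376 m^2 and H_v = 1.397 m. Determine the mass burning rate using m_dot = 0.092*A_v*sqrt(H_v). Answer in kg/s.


sqrt(H_v) = 1.1819
m_dot = 0.092 * 12.376 * 1.1819 = 1.3458 kg/s

1.3458 kg/s


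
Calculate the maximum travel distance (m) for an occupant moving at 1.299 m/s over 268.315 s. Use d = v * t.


d = 1.299 * 268.315 = 348.54 m

348.54 m


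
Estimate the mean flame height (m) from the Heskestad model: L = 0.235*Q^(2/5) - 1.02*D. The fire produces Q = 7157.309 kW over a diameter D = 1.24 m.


Q^(2/5) = 34.826
0.235 * Q^(2/5) = 8.1840
1.02 * D = 1.2648
L = 6.9192 m

6.9192 m


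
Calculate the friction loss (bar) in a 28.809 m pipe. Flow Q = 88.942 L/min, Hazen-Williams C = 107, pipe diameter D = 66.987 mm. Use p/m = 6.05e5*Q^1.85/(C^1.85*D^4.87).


Q^1.85 = 4035.0
C^1.85 = 5680.2
D^4.87 = 7.8086e+08
p/m = 0.00055039 bar/m
p_total = 0.00055039 * 28.809 = 0.015856 bar

0.015856 bar


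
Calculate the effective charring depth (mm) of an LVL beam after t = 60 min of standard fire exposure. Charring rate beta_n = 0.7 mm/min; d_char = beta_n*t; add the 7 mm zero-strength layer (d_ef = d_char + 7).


d_char = 0.7 * 60 = 42 mm
d_ef = 42 + 1.0*7 = 49 mm

49 mm


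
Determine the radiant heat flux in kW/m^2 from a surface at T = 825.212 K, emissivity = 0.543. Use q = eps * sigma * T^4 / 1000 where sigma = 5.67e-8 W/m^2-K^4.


T^4 = 4.6373e+11
q = 0.543 * 5.67e-8 * 4.6373e+11 / 1000 = 14.277 kW/m^2

14.277 kW/m^2


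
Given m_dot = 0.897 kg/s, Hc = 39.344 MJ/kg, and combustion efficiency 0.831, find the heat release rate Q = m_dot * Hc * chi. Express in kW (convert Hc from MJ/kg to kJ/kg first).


Hc = 39.344 MJ/kg = 39.344 * 1000 kJ/kg = 39344 kJ/kg
Q = 0.897 kg/s * 39344 kJ/kg * 0.831 = 29327 kW

29327 kW


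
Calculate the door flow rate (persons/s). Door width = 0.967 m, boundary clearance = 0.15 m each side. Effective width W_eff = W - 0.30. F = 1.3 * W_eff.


W_eff = 0.967 - 0.30 = 0.667 m
F = 1.3 * 0.667 = 0.86710 persons/s

0.86710 persons/s


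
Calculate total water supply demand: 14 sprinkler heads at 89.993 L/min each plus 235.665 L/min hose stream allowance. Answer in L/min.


Sprinkler demand = 14 * 89.993 = 1259.902 L/min
Total = 1259.902 + 235.665 = 1495.567 L/min

1495.567 L/min


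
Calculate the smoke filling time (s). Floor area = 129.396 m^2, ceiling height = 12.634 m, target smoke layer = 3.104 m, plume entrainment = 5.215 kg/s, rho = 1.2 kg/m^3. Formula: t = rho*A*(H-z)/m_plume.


H - z = 9.53 m
t = 1.2 * 129.396 * 9.53 / 5.215 = 283.75 s

283.75 s


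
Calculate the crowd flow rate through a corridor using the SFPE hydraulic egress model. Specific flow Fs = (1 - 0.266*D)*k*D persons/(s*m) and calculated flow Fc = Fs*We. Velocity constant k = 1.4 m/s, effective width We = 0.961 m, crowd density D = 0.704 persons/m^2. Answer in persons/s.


1 - 0.266*D = 1 - 0.266*0.704 = 0.81274
Fs = 0.81274 * 1.4 * 0.704 = 0.80103 persons/(s*m)
Fc = 0.80103 * 0.961 = 0.76979 persons/s

0.76979 persons/s


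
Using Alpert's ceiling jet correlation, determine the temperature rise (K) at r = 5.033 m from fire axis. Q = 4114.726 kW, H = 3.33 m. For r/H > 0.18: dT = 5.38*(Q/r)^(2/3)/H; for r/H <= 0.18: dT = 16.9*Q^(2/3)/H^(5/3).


r/H = 5.033 / 3.33 = 1.5114
r/H > 0.18, so dT = 5.38*(Q/r)^(2/3)/H
Q/r = 817.55
(Q/r)^(2/3) = 87.433
dT = 5.38 * 87.433 / 3.33 = 141.26 K

141.26 K


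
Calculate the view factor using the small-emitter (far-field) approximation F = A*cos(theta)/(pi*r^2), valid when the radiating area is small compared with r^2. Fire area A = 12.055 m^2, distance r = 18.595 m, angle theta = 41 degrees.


cos(41 deg) = 0.75471
pi*r^2 = 1086.3
F = 12.055 * 0.75471 / 1086.3 = 0.0083754

0.0083754


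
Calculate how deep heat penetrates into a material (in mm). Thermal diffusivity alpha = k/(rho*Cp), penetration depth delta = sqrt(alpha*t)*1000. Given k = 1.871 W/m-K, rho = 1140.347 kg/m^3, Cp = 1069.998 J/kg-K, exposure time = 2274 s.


alpha = 1.871 / (1140.347 * 1069.998) = 1.5334e-06 m^2/s
alpha * t = 0.0034869
delta = sqrt(0.0034869) * 1000 = 59.050 mm

59.050 mm


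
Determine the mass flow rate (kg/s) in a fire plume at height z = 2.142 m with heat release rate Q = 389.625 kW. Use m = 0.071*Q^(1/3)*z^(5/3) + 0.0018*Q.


Q^(1/3) = 7.3038
z^(5/3) = 3.5593
First term = 0.071 * 7.3038 * 3.5593 = 1.8458
Second term = 0.0018 * 389.625 = 0.70132
m = 2.5471 kg/s

2.5471 kg/s


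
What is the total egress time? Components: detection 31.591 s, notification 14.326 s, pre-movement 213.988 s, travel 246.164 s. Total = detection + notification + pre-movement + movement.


Total = 31.591 + 14.326 + 213.988 + 246.164 = 506.069 s

506.069 s


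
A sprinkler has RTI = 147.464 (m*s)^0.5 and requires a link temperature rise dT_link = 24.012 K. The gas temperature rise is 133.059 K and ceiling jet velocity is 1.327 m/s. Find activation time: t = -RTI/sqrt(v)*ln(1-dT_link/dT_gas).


dT_link/dT_gas = 0.18046
ln(1 - 0.18046) = -0.19901
t = -147.464 / sqrt(1.327) * -0.19901 = 25.476 s

25.476 s


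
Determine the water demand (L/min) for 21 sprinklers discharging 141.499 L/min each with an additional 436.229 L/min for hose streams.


Sprinkler demand = 21 * 141.499 = 2971.479 L/min
Total = 2971.479 + 436.229 = 3407.708 L/min

3407.708 L/min


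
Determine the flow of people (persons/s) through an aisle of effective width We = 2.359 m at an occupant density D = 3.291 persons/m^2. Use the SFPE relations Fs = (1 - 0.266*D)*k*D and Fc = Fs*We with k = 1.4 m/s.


1 - 0.266*D = 1 - 0.266*3.291 = 0.12459
Fs = 0.12459 * 1.4 * 3.291 = 0.57405 persons/(s*m)
Fc = 0.57405 * 2.359 = 1.3542 persons/s

1.3542 persons/s


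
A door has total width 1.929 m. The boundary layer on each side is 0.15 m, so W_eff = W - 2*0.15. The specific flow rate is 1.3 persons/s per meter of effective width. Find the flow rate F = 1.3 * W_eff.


W_eff = 1.929 - 0.30 = 1.629 m
F = 1.3 * 1.629 = 2.1177 persons/s

2.1177 persons/s


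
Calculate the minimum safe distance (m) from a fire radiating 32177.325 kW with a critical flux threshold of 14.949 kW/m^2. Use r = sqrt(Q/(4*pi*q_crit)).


4*pi*q_crit = 187.85
Q/(4*pi*q_crit) = 171.29
r = sqrt(171.29) = 13.088 m

13.088 m


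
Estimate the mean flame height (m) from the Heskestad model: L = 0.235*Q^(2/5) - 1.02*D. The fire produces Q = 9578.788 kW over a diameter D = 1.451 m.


Q^(2/5) = 39.131
0.235 * Q^(2/5) = 9.1959
1.02 * D = 1.4800
L = 7.7158 m

7.7158 m


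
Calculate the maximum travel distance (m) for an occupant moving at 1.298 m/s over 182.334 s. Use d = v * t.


d = 1.298 * 182.334 = 236.67 m

236.67 m


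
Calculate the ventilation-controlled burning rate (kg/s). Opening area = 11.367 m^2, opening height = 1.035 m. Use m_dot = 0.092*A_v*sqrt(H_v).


sqrt(H_v) = 1.0173
m_dot = 0.092 * 11.367 * 1.0173 = 1.0639 kg/s

1.0639 kg/s


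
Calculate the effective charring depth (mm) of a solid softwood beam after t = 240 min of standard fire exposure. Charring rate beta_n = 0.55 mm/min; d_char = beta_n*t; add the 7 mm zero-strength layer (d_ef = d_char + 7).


d_char = 0.55 * 240 = 132 mm
d_ef = 132 + 1.0*7 = 139 mm

139 mm


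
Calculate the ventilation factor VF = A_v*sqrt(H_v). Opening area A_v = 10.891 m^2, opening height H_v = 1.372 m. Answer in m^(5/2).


sqrt(H_v) = 1.1713
VF = 10.891 * 1.1713 = 12.757 m^(5/2)

12.757 m^(5/2)


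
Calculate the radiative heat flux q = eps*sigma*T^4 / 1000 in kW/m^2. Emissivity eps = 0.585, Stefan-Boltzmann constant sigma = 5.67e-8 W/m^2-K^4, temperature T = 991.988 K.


T^4 = 9.6834e+11
q = 0.585 * 5.67e-8 * 9.6834e+11 / 1000 = 32.119 kW/m^2

32.119 kW/m^2


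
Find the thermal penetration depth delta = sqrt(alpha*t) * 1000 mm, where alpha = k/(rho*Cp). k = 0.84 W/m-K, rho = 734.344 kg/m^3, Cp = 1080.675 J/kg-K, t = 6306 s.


alpha = 0.84 / (734.344 * 1080.675) = 1.0585e-06 m^2/s
alpha * t = 0.0066748
delta = sqrt(0.0066748) * 1000 = 81.699 mm

81.699 mm


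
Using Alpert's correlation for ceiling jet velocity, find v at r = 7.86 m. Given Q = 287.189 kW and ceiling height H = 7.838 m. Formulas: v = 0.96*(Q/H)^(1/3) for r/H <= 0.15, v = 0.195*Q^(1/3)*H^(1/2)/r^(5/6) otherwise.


r/H = 7.86 / 7.838 = 1.0028
r/H > 0.15, so v = 0.195*Q^(1/3)*H^(1/2)/r^(5/6)
Q^(1/3) = 6.5976
H^(1/2) = 2.7996
r^(5/6) = 5.5742
v = 0.195 * 6.5976 * 2.7996 / 5.5742 = 0.64616 m/s

0.64616 m/s


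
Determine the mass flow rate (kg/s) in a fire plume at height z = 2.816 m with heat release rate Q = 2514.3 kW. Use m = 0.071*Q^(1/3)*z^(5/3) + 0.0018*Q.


Q^(1/3) = 13.598
z^(5/3) = 5.6155
First term = 0.071 * 13.598 * 5.6155 = 5.4215
Second term = 0.0018 * 2514.3 = 4.5257
m = 9.9472 kg/s

9.9472 kg/s


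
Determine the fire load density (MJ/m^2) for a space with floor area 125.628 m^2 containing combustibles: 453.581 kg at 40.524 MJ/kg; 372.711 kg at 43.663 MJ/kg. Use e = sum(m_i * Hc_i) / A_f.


Total energy = 453.581*40.524 + 372.711*43.663
= 18380.92 + 16273.68
= 34654.60 MJ
e = 34654.60 / 125.628 = 275.85 MJ/m^2

275.85 MJ/m^2


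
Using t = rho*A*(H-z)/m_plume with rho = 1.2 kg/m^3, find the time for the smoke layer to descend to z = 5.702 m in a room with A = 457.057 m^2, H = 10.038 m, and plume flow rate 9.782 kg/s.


H - z = 4.336 m
t = 1.2 * 457.057 * 4.336 / 9.782 = 243.12 s

243.12 s


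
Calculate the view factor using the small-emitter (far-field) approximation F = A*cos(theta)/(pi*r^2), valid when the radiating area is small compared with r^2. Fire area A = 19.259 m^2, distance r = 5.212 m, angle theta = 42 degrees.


cos(42 deg) = 0.74314
pi*r^2 = 85.341
F = 19.259 * 0.74314 / 85.341 = 0.16771

0.16771


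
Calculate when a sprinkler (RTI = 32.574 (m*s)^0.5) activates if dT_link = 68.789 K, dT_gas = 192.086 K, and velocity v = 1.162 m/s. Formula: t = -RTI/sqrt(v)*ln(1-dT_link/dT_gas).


dT_link/dT_gas = 0.35812
ln(1 - 0.35812) = -0.44335
t = -32.574 / sqrt(1.162) * -0.44335 = 13.397 s

13.397 s


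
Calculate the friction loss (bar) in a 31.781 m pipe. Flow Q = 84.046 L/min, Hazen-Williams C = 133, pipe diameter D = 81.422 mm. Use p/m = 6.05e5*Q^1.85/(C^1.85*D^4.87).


Q^1.85 = 3633.8
C^1.85 = 8494.3
D^4.87 = 2.0198e+09
p/m = 0.00012814 bar/m
p_total = 0.00012814 * 31.781 = 0.0040723 bar

0.0040723 bar


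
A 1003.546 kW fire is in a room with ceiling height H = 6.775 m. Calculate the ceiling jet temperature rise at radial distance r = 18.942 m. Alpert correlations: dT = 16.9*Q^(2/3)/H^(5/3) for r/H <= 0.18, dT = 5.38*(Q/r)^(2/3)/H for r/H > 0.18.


r/H = 18.942 / 6.775 = 2.7959
r/H > 0.18, so dT = 5.38*(Q/r)^(2/3)/H
Q/r = 52.980
(Q/r)^(2/3) = 14.106
dT = 5.38 * 14.106 / 6.775 = 11.202 K

11.202 K


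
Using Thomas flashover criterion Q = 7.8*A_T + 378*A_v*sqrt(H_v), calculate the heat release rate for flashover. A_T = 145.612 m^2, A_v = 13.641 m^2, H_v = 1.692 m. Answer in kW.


7.8*A_T = 1135.8
sqrt(H_v) = 1.3008
378*A_v*sqrt(H_v) = 6707.2
Q = 1135.8 + 6707.2 = 7842.9 kW

7842.9 kW


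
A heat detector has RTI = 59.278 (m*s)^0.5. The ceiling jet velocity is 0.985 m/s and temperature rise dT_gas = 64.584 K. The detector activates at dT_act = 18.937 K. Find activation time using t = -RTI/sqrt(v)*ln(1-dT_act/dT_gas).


dT_act/dT_gas = 0.29322
ln(1 - 0.29322) = -0.34703
t = -59.278 / sqrt(0.985) * -0.34703 = 20.727 s

20.727 s


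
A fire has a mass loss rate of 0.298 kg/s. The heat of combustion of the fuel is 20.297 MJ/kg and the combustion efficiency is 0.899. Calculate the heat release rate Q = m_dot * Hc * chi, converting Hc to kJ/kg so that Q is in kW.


Hc = 20.297 MJ/kg = 20.297 * 1000 kJ/kg = 20297 kJ/kg
Q = 0.298 kg/s * 20297 kJ/kg * 0.899 = 5437.6 kW

5437.6 kW


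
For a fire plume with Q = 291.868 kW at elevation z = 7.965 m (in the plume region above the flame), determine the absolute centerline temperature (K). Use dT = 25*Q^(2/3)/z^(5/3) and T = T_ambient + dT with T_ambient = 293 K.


Q^(2/3) = 44.001
z^(5/3) = 31.767
dT = 25 * 44.001 / 31.767 = 34.628 K
T = 293 + 34.628 = 327.63 K

327.63 K


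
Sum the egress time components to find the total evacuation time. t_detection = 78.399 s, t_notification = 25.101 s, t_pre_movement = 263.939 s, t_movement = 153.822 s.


Total = 78.399 + 25.101 + 263.939 + 153.822 = 521.261 s

521.261 s


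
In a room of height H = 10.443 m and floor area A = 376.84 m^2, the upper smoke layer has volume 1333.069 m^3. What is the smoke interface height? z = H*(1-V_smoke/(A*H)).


V/(A*H) = 0.33874
1 - 0.33874 = 0.66126
z = 10.443 * 0.66126 = 6.9055 m

6.9055 m


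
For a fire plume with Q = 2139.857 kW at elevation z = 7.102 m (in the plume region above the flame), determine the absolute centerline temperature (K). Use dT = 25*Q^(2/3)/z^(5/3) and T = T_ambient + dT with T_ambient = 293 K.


Q^(2/3) = 166.06
z^(5/3) = 26.240
dT = 25 * 166.06 / 26.240 = 158.21 K
T = 293 + 158.21 = 451.21 K

451.21 K


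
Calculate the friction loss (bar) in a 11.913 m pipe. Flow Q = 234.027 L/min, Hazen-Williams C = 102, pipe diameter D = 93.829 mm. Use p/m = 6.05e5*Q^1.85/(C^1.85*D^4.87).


Q^1.85 = 24163
C^1.85 = 5198.9
D^4.87 = 4.0298e+09
p/m = 0.00069776 bar/m
p_total = 0.00069776 * 11.913 = 0.0083124 bar

0.0083124 bar


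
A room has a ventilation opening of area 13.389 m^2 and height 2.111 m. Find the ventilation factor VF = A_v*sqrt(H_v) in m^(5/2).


sqrt(H_v) = 1.4529
VF = 13.389 * 1.4529 = 19.453 m^(5/2)

19.453 m^(5/2)


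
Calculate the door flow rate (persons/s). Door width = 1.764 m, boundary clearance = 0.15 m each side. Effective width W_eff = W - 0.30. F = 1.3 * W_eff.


W_eff = 1.764 - 0.30 = 1.464 m
F = 1.3 * 1.464 = 1.9032 persons/s

1.9032 persons/s


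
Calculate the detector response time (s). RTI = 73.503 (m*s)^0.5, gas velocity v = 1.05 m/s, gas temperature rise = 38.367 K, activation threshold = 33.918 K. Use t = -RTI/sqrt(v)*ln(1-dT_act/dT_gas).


dT_act/dT_gas = 0.88404
ln(1 - 0.88404) = -2.1545
t = -73.503 / sqrt(1.05) * -2.1545 = 154.55 s

154.55 s


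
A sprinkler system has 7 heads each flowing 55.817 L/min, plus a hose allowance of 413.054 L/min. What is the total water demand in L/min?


Sprinkler demand = 7 * 55.817 = 390.719 L/min
Total = 390.719 + 413.054 = 803.773 L/min

803.773 L/min


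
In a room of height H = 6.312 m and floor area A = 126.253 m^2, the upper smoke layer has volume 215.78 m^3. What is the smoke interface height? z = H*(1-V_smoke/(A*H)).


V/(A*H) = 0.27077
1 - 0.27077 = 0.72923
z = 6.312 * 0.72923 = 4.6029 m

4.6029 m


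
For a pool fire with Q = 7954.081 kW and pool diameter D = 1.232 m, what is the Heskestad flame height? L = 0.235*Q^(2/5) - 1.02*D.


Q^(2/5) = 36.328
0.235 * Q^(2/5) = 8.5370
1.02 * D = 1.2566
L = 7.2803 m

7.2803 m


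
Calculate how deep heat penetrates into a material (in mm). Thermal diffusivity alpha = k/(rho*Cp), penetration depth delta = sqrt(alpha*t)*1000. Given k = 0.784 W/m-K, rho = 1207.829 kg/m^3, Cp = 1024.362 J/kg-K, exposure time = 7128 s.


alpha = 0.784 / (1207.829 * 1024.362) = 6.3366e-07 m^2/s
alpha * t = 0.0045167
delta = sqrt(0.0045167) * 1000 = 67.207 mm

67.207 mm


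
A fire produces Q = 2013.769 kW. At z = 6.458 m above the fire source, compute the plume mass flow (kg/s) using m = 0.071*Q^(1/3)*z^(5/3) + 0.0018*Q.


Q^(1/3) = 12.628
z^(5/3) = 22.396
First term = 0.071 * 12.628 * 22.396 = 20.080
Second term = 0.0018 * 2013.769 = 3.6248
m = 23.705 kg/s

23.705 kg/s


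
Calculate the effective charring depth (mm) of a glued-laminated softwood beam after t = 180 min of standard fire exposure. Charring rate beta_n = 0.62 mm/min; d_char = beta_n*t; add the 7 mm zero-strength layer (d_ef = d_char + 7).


d_char = 0.62 * 180 = 111.6 mm
d_ef = 111.6 + 1.0*7 = 118.6 mm

118.6 mm


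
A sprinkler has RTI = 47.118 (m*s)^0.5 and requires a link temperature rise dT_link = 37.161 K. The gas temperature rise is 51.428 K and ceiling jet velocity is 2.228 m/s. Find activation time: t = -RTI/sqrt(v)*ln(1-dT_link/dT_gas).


dT_link/dT_gas = 0.72258
ln(1 - 0.72258) = -1.2822
t = -47.118 / sqrt(2.228) * -1.2822 = 40.476 s

40.476 s


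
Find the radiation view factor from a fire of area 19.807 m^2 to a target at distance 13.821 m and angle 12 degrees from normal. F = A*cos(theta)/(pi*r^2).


cos(12 deg) = 0.97815
pi*r^2 = 600.11
F = 19.807 * 0.97815 / 600.11 = 0.032285

0.032285


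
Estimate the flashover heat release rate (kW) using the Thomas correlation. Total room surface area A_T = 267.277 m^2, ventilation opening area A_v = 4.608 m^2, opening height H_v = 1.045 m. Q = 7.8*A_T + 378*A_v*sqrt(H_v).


7.8*A_T = 2084.8
sqrt(H_v) = 1.0223
378*A_v*sqrt(H_v) = 1780.6
Q = 2084.8 + 1780.6 = 3865.3 kW

3865.3 kW


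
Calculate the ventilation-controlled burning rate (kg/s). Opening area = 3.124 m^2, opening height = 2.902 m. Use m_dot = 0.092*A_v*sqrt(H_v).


sqrt(H_v) = 1.7035
m_dot = 0.092 * 3.124 * 1.7035 = 0.48961 kg/s

0.48961 kg/s


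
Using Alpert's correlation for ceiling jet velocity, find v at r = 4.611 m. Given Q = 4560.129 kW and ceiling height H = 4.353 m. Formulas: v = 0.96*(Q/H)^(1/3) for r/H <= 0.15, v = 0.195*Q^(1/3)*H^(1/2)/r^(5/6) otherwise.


r/H = 4.611 / 4.353 = 1.0593
r/H > 0.15, so v = 0.195*Q^(1/3)*H^(1/2)/r^(5/6)
Q^(1/3) = 16.583
H^(1/2) = 2.0864
r^(5/6) = 3.5741
v = 0.195 * 16.583 * 2.0864 / 3.5741 = 1.8877 m/s

1.8877 m/s


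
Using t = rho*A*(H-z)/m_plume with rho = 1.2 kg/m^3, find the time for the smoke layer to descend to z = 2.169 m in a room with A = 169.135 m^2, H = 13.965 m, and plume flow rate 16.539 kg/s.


H - z = 11.796 m
t = 1.2 * 169.135 * 11.796 / 16.539 = 144.76 s

144.76 s


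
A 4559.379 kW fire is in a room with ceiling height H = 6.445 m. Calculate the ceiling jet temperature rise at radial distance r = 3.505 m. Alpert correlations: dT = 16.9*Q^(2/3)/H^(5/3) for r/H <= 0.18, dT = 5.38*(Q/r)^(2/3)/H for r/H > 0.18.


r/H = 3.505 / 6.445 = 0.54383
r/H > 0.18, so dT = 5.38*(Q/r)^(2/3)/H
Q/r = 1300.8
(Q/r)^(2/3) = 119.16
dT = 5.38 * 119.16 / 6.445 = 99.473 K

99.473 K


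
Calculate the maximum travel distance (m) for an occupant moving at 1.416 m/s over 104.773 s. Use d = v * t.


d = 1.416 * 104.773 = 148.36 m

148.36 m


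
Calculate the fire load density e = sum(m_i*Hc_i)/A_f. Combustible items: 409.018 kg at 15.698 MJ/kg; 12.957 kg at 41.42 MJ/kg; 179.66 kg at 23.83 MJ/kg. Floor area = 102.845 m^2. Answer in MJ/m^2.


Total energy = 409.018*15.698 + 12.957*41.42 + 179.66*23.83
= 6420.765 + 536.6789 + 4281.298
= 11238.74 MJ
e = 11238.74 / 102.845 = 109.28 MJ/m^2

109.28 MJ/m^2


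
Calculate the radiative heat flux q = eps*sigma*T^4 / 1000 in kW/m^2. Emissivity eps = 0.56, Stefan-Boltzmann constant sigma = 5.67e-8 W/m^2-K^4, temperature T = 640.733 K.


T^4 = 1.6854e+11
q = 0.56 * 5.67e-8 * 1.6854e+11 / 1000 = 5.3515 kW/m^2

5.3515 kW/m^2


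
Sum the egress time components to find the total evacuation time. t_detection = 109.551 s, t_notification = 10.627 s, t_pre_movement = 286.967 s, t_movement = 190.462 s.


Total = 109.551 + 10.627 + 286.967 + 190.462 = 597.607 s

597.607 s


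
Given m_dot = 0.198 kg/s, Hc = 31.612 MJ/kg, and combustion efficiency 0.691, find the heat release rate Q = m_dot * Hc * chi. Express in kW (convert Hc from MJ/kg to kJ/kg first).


Hc = 31.612 MJ/kg = 31.612 * 1000 kJ/kg = 31612 kJ/kg
Q = 0.198 kg/s * 31612 kJ/kg * 0.691 = 4325.1 kW

4325.1 kW


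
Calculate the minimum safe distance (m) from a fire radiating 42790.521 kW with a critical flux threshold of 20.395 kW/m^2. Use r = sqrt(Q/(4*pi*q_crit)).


4*pi*q_crit = 256.29
Q/(4*pi*q_crit) = 166.96
r = sqrt(166.96) = 12.921 m

12.921 m


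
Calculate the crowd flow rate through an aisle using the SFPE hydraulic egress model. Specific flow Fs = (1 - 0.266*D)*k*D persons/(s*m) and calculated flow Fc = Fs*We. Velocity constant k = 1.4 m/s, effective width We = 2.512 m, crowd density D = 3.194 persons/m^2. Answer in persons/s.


1 - 0.266*D = 1 - 0.266*3.194 = 0.15040
Fs = 0.15040 * 1.4 * 3.194 = 0.67251 persons/(s*m)
Fc = 0.67251 * 2.512 = 1.6893 persons/s

1.6893 persons/s


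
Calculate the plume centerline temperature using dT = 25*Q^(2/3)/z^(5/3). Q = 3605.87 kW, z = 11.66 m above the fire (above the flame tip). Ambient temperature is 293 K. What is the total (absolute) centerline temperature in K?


Q^(2/3) = 235.15
z^(5/3) = 59.956
dT = 25 * 235.15 / 59.956 = 98.050 K
T = 293 + 98.050 = 391.05 K

391.05 K


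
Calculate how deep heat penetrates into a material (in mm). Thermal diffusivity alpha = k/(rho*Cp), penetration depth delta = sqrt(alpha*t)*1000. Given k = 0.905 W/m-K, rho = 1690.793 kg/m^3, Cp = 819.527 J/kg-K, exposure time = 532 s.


alpha = 0.905 / (1690.793 * 819.527) = 6.5312e-07 m^2/s
alpha * t = 0.00034746
delta = sqrt(0.00034746) * 1000 = 18.640 mm

18.640 mm


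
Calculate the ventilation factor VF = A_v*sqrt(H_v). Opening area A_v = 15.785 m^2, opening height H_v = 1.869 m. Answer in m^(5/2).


sqrt(H_v) = 1.3671
VF = 15.785 * 1.3671 = 21.580 m^(5/2)

21.580 m^(5/2)


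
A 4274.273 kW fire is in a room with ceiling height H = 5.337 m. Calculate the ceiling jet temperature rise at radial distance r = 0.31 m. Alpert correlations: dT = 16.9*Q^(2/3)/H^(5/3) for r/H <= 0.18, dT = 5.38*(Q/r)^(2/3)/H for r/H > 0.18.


r/H = 0.31 / 5.337 = 0.058085
r/H <= 0.18, so dT = 16.9*Q^(2/3)/H^(5/3)
Q^(2/3) = 263.38
H^(5/3) = 16.299
dT = 16.9 * 263.38 / 16.299 = 273.09 K

273.09 K


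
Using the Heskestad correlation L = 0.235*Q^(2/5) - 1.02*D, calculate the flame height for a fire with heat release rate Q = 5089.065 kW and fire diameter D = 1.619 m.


Q^(2/5) = 30.385
0.235 * Q^(2/5) = 7.1404
1.02 * D = 1.6514
L = 5.4890 m

5.4890 m


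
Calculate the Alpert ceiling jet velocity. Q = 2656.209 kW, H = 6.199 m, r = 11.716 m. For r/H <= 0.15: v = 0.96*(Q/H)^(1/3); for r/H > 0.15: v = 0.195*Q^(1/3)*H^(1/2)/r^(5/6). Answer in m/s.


r/H = 11.716 / 6.199 = 1.8900
r/H > 0.15, so v = 0.195*Q^(1/3)*H^(1/2)/r^(5/6)
Q^(1/3) = 13.849
H^(1/2) = 2.4898
r^(5/6) = 7.7741
v = 0.195 * 13.849 * 2.4898 / 7.7741 = 0.86490 m/s

0.86490 m/s


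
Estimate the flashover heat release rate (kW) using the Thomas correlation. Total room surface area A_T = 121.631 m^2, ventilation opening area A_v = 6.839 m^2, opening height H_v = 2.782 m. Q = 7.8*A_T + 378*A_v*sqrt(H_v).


7.8*A_T = 948.72
sqrt(H_v) = 1.6679
378*A_v*sqrt(H_v) = 4311.8
Q = 948.72 + 4311.8 = 5260.6 kW

5260.6 kW
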